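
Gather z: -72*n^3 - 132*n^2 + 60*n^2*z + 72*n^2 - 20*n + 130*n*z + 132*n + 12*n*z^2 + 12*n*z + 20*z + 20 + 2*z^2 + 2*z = -72*n^3 - 60*n^2 + 112*n + z^2*(12*n + 2) + z*(60*n^2 + 142*n + 22) + 20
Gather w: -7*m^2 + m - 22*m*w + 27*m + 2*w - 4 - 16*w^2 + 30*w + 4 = -7*m^2 + 28*m - 16*w^2 + w*(32 - 22*m)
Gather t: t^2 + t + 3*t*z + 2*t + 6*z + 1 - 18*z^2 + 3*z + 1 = t^2 + t*(3*z + 3) - 18*z^2 + 9*z + 2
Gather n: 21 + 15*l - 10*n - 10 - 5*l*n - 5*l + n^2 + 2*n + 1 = 10*l + n^2 + n*(-5*l - 8) + 12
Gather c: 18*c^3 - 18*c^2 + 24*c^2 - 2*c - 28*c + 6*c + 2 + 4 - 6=18*c^3 + 6*c^2 - 24*c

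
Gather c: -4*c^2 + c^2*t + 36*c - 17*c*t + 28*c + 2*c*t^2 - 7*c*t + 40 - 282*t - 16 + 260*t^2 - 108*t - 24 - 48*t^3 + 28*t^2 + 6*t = c^2*(t - 4) + c*(2*t^2 - 24*t + 64) - 48*t^3 + 288*t^2 - 384*t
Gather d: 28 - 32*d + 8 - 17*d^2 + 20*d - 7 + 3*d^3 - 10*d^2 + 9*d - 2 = 3*d^3 - 27*d^2 - 3*d + 27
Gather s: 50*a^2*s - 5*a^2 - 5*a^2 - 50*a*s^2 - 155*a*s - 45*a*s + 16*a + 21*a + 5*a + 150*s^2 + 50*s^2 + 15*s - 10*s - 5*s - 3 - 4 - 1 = -10*a^2 + 42*a + s^2*(200 - 50*a) + s*(50*a^2 - 200*a) - 8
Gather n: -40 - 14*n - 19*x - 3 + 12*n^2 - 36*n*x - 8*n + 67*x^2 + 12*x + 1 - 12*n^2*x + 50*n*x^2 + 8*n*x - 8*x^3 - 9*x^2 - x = n^2*(12 - 12*x) + n*(50*x^2 - 28*x - 22) - 8*x^3 + 58*x^2 - 8*x - 42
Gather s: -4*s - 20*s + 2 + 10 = 12 - 24*s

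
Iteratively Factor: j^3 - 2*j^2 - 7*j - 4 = (j + 1)*(j^2 - 3*j - 4) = (j - 4)*(j + 1)*(j + 1)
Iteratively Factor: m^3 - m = (m - 1)*(m^2 + m) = (m - 1)*(m + 1)*(m)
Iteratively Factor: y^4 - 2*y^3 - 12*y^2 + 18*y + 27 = (y + 3)*(y^3 - 5*y^2 + 3*y + 9) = (y + 1)*(y + 3)*(y^2 - 6*y + 9) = (y - 3)*(y + 1)*(y + 3)*(y - 3)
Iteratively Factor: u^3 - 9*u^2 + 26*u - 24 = (u - 3)*(u^2 - 6*u + 8) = (u - 4)*(u - 3)*(u - 2)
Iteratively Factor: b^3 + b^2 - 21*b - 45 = (b + 3)*(b^2 - 2*b - 15) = (b - 5)*(b + 3)*(b + 3)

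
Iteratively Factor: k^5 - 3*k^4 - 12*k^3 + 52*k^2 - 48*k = (k - 2)*(k^4 - k^3 - 14*k^2 + 24*k) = (k - 2)^2*(k^3 + k^2 - 12*k) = (k - 2)^2*(k + 4)*(k^2 - 3*k) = k*(k - 2)^2*(k + 4)*(k - 3)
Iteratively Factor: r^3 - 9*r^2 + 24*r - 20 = (r - 2)*(r^2 - 7*r + 10) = (r - 5)*(r - 2)*(r - 2)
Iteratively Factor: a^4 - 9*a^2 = (a)*(a^3 - 9*a) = a*(a + 3)*(a^2 - 3*a) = a^2*(a + 3)*(a - 3)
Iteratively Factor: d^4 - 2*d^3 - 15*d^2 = (d + 3)*(d^3 - 5*d^2) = d*(d + 3)*(d^2 - 5*d) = d*(d - 5)*(d + 3)*(d)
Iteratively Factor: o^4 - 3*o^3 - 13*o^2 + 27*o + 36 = (o + 3)*(o^3 - 6*o^2 + 5*o + 12) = (o - 4)*(o + 3)*(o^2 - 2*o - 3) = (o - 4)*(o + 1)*(o + 3)*(o - 3)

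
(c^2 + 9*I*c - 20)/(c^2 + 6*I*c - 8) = (c + 5*I)/(c + 2*I)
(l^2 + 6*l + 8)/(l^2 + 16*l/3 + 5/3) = 3*(l^2 + 6*l + 8)/(3*l^2 + 16*l + 5)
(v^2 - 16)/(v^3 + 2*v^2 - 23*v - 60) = (v - 4)/(v^2 - 2*v - 15)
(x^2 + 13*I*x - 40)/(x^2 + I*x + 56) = (x + 5*I)/(x - 7*I)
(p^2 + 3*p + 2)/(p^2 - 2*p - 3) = (p + 2)/(p - 3)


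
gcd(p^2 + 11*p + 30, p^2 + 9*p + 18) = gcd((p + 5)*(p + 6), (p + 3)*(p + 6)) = p + 6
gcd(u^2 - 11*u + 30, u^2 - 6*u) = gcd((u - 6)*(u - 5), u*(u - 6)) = u - 6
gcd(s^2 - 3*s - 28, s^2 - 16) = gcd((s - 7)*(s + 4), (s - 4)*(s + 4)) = s + 4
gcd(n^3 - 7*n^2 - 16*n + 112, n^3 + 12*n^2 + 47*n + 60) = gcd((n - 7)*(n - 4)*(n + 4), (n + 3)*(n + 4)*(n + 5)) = n + 4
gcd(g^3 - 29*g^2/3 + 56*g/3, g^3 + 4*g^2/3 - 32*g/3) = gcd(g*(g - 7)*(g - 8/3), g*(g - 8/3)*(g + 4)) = g^2 - 8*g/3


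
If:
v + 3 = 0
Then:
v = -3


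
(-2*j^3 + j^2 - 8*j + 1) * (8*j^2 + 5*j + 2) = -16*j^5 - 2*j^4 - 63*j^3 - 30*j^2 - 11*j + 2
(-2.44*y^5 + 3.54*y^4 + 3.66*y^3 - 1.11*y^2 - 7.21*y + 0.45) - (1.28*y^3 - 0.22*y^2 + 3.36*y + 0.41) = -2.44*y^5 + 3.54*y^4 + 2.38*y^3 - 0.89*y^2 - 10.57*y + 0.04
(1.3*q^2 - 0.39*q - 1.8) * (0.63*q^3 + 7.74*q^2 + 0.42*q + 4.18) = 0.819*q^5 + 9.8163*q^4 - 3.6066*q^3 - 8.6618*q^2 - 2.3862*q - 7.524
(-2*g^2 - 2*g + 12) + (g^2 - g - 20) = -g^2 - 3*g - 8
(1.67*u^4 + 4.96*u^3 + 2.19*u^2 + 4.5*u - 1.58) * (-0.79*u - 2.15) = -1.3193*u^5 - 7.5089*u^4 - 12.3941*u^3 - 8.2635*u^2 - 8.4268*u + 3.397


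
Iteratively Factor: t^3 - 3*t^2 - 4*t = (t)*(t^2 - 3*t - 4) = t*(t - 4)*(t + 1)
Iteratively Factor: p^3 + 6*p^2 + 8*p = (p + 4)*(p^2 + 2*p) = p*(p + 4)*(p + 2)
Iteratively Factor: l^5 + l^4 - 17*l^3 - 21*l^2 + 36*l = (l)*(l^4 + l^3 - 17*l^2 - 21*l + 36) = l*(l - 1)*(l^3 + 2*l^2 - 15*l - 36) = l*(l - 4)*(l - 1)*(l^2 + 6*l + 9) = l*(l - 4)*(l - 1)*(l + 3)*(l + 3)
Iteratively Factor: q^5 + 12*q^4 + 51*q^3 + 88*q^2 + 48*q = (q + 4)*(q^4 + 8*q^3 + 19*q^2 + 12*q) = (q + 3)*(q + 4)*(q^3 + 5*q^2 + 4*q) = (q + 3)*(q + 4)^2*(q^2 + q) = (q + 1)*(q + 3)*(q + 4)^2*(q)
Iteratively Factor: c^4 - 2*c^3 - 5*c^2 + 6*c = (c - 3)*(c^3 + c^2 - 2*c) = c*(c - 3)*(c^2 + c - 2) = c*(c - 3)*(c + 2)*(c - 1)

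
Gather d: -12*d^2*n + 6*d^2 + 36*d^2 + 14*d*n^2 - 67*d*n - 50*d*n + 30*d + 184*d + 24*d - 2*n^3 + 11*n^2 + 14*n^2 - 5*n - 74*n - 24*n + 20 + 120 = d^2*(42 - 12*n) + d*(14*n^2 - 117*n + 238) - 2*n^3 + 25*n^2 - 103*n + 140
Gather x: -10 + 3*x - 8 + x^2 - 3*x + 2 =x^2 - 16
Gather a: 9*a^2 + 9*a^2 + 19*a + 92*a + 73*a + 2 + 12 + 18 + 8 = 18*a^2 + 184*a + 40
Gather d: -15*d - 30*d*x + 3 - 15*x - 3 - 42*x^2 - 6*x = d*(-30*x - 15) - 42*x^2 - 21*x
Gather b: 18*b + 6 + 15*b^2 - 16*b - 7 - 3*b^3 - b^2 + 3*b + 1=-3*b^3 + 14*b^2 + 5*b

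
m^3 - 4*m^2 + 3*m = m*(m - 3)*(m - 1)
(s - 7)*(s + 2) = s^2 - 5*s - 14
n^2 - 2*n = n*(n - 2)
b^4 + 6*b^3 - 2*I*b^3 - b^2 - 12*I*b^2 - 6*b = b*(b + 6)*(b - I)^2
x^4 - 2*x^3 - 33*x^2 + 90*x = x*(x - 5)*(x - 3)*(x + 6)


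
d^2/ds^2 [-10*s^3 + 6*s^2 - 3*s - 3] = 12 - 60*s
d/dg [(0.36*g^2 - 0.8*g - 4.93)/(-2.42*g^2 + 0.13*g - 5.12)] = (-1.8892*g^2 - 27.5476*g + 4.7369)/(5.8564*g^4 - 0.6292*g^3 + 24.7977*g^2 - 1.3312*g + 26.2144)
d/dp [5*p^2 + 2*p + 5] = 10*p + 2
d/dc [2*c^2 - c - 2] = 4*c - 1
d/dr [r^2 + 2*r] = 2*r + 2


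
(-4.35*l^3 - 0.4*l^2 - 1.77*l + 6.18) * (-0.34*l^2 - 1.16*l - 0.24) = 1.479*l^5 + 5.182*l^4 + 2.1098*l^3 + 0.048*l^2 - 6.744*l - 1.4832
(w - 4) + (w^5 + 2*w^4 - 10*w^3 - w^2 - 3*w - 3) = w^5 + 2*w^4 - 10*w^3 - w^2 - 2*w - 7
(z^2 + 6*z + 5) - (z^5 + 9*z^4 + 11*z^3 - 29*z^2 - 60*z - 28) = -z^5 - 9*z^4 - 11*z^3 + 30*z^2 + 66*z + 33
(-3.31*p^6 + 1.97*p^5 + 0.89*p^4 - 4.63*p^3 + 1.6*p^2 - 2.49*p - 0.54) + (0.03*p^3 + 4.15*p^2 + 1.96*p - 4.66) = -3.31*p^6 + 1.97*p^5 + 0.89*p^4 - 4.6*p^3 + 5.75*p^2 - 0.53*p - 5.2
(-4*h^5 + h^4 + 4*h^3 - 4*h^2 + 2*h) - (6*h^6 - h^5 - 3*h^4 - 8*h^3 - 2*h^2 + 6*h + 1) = -6*h^6 - 3*h^5 + 4*h^4 + 12*h^3 - 2*h^2 - 4*h - 1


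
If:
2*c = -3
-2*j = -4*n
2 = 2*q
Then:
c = -3/2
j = 2*n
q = 1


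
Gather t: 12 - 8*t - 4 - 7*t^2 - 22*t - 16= -7*t^2 - 30*t - 8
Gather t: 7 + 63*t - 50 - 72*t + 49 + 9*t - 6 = 0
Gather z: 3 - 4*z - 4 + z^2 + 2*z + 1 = z^2 - 2*z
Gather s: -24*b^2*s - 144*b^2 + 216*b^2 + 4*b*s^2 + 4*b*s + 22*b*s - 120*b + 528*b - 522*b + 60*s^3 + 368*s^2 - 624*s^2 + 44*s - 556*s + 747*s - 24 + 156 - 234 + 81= 72*b^2 - 114*b + 60*s^3 + s^2*(4*b - 256) + s*(-24*b^2 + 26*b + 235) - 21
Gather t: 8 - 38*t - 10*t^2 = -10*t^2 - 38*t + 8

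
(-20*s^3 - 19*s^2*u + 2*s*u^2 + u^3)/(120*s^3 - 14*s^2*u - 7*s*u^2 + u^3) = (-20*s^3 - 19*s^2*u + 2*s*u^2 + u^3)/(120*s^3 - 14*s^2*u - 7*s*u^2 + u^3)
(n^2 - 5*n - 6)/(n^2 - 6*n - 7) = (n - 6)/(n - 7)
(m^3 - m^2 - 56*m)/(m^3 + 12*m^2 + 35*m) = (m - 8)/(m + 5)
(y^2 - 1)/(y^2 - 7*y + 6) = (y + 1)/(y - 6)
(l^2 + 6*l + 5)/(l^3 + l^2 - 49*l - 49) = (l + 5)/(l^2 - 49)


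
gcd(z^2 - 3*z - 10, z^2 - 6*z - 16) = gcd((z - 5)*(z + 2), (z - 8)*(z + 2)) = z + 2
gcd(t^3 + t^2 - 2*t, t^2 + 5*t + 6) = t + 2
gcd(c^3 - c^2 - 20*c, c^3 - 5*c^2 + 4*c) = c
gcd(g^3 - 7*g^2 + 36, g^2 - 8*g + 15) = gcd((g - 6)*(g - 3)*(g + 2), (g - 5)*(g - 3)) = g - 3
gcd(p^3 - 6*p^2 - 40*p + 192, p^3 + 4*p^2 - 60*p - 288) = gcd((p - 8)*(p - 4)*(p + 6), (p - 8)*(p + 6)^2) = p^2 - 2*p - 48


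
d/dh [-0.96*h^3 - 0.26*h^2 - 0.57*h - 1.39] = -2.88*h^2 - 0.52*h - 0.57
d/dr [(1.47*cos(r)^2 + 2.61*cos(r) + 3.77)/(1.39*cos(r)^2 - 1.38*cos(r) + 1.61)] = (5.6565*cos(r)^2 + 5.7472*cos(r) - 9.4047)*sin(r)/(1.9321*cos(r)^4 - 3.8364*cos(r)^3 + 6.3802*cos(r)^2 - 4.4436*cos(r) + 2.5921)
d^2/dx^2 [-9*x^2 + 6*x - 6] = -18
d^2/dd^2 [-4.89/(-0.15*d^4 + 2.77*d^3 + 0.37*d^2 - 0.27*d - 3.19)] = ((-8.802*d^2 + 81.2718*d + 3.6186)*(0.15*d^4 - 2.77*d^3 - 0.37*d^2 + 0.27*d + 3.19) + 4.89*(0.6*d^3 - 8.31*d^2 - 0.74*d + 0.27)*(1.2*d^3 - 16.62*d^2 - 1.48*d + 0.54))/(0.15*d^4 - 2.77*d^3 - 0.37*d^2 + 0.27*d + 3.19)^3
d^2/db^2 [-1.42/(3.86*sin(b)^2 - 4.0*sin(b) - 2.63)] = (-84.629728*sin(b)^4 + 65.7744*sin(b)^3 + 46.562368*sin(b)^2 - 116.6104*sin(b) + 74.271112)/(-3.86*sin(b)^2 + 4.0*sin(b) + 2.63)^3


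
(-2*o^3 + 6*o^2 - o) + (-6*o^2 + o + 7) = 7 - 2*o^3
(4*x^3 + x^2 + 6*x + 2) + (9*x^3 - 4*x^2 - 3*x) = 13*x^3 - 3*x^2 + 3*x + 2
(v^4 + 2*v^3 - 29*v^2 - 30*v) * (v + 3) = v^5 + 5*v^4 - 23*v^3 - 117*v^2 - 90*v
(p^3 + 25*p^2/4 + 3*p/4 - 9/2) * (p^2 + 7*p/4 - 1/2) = p^5 + 8*p^4 + 179*p^3/16 - 101*p^2/16 - 33*p/4 + 9/4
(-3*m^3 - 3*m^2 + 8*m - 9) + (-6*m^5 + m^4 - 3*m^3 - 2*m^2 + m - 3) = -6*m^5 + m^4 - 6*m^3 - 5*m^2 + 9*m - 12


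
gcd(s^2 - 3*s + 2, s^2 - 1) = s - 1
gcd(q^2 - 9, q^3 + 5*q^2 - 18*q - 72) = q + 3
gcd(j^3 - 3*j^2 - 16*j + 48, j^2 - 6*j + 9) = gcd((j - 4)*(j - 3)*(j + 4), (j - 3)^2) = j - 3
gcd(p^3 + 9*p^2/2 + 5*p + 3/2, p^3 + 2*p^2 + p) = p + 1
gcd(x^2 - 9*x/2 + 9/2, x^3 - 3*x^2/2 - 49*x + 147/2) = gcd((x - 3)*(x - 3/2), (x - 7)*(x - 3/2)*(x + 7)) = x - 3/2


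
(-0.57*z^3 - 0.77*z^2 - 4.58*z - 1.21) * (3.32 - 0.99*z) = 0.5643*z^4 - 1.1301*z^3 + 1.9778*z^2 - 14.0077*z - 4.0172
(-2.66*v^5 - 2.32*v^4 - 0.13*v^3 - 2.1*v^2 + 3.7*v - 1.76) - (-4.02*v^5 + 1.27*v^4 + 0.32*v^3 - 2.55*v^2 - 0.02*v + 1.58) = 1.36*v^5 - 3.59*v^4 - 0.45*v^3 + 0.45*v^2 + 3.72*v - 3.34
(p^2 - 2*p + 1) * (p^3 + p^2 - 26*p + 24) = p^5 - p^4 - 27*p^3 + 77*p^2 - 74*p + 24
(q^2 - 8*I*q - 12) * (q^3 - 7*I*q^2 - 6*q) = q^5 - 15*I*q^4 - 74*q^3 + 132*I*q^2 + 72*q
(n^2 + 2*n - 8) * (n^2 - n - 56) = n^4 + n^3 - 66*n^2 - 104*n + 448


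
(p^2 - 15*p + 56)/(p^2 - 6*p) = (p^2 - 15*p + 56)/(p*(p - 6))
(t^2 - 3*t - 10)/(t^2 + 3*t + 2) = (t - 5)/(t + 1)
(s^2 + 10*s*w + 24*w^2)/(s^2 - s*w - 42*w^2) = (s + 4*w)/(s - 7*w)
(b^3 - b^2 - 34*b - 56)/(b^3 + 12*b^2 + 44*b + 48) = (b - 7)/(b + 6)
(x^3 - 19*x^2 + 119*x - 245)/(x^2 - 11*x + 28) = (x^2 - 12*x + 35)/(x - 4)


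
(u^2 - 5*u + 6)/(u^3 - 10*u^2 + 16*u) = (u - 3)/(u*(u - 8))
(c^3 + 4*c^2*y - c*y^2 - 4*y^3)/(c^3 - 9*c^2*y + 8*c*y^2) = (-c^2 - 5*c*y - 4*y^2)/(c*(-c + 8*y))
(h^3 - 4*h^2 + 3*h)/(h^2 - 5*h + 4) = h*(h - 3)/(h - 4)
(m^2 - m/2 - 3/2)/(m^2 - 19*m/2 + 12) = (m + 1)/(m - 8)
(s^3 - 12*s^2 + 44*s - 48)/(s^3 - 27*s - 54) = (s^2 - 6*s + 8)/(s^2 + 6*s + 9)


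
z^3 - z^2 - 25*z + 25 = (z - 5)*(z - 1)*(z + 5)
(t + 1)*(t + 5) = t^2 + 6*t + 5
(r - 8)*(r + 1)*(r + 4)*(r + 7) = r^4 + 4*r^3 - 57*r^2 - 284*r - 224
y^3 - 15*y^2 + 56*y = y*(y - 8)*(y - 7)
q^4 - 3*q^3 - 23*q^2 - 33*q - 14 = (q - 7)*(q + 1)^2*(q + 2)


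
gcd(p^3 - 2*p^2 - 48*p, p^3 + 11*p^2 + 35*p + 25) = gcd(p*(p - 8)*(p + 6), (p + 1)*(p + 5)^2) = 1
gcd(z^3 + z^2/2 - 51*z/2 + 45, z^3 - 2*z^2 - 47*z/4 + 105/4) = z^2 - 11*z/2 + 15/2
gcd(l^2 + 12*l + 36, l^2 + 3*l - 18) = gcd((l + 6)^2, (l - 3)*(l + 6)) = l + 6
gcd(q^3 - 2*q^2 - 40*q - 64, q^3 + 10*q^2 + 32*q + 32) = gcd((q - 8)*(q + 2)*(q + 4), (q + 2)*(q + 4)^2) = q^2 + 6*q + 8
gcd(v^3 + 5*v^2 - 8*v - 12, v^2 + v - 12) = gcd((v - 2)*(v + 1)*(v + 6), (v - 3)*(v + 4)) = 1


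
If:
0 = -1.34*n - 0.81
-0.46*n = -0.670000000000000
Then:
No Solution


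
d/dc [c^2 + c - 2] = 2*c + 1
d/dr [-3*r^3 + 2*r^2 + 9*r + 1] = -9*r^2 + 4*r + 9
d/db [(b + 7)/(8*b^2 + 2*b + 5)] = (8*b^2 + 2*b - 2*(b + 7)*(8*b + 1) + 5)/(8*b^2 + 2*b + 5)^2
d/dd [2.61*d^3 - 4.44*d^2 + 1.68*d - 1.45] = 7.83*d^2 - 8.88*d + 1.68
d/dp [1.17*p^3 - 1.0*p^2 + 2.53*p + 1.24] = 3.51*p^2 - 2.0*p + 2.53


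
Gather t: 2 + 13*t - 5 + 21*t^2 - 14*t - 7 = 21*t^2 - t - 10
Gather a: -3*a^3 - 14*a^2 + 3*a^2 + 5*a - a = -3*a^3 - 11*a^2 + 4*a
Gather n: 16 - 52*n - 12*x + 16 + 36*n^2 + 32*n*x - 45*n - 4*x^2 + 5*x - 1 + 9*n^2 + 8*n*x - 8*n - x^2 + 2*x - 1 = 45*n^2 + n*(40*x - 105) - 5*x^2 - 5*x + 30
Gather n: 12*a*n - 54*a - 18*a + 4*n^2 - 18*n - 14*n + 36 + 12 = -72*a + 4*n^2 + n*(12*a - 32) + 48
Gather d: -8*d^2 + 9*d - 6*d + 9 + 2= -8*d^2 + 3*d + 11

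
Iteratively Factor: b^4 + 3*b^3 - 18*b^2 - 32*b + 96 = (b + 4)*(b^3 - b^2 - 14*b + 24) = (b + 4)^2*(b^2 - 5*b + 6) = (b - 2)*(b + 4)^2*(b - 3)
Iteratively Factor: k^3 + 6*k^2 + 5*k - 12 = (k - 1)*(k^2 + 7*k + 12) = (k - 1)*(k + 4)*(k + 3)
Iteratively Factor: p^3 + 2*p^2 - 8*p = (p + 4)*(p^2 - 2*p) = p*(p + 4)*(p - 2)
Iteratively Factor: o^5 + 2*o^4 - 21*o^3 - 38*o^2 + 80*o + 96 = (o + 4)*(o^4 - 2*o^3 - 13*o^2 + 14*o + 24) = (o + 3)*(o + 4)*(o^3 - 5*o^2 + 2*o + 8) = (o - 2)*(o + 3)*(o + 4)*(o^2 - 3*o - 4) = (o - 2)*(o + 1)*(o + 3)*(o + 4)*(o - 4)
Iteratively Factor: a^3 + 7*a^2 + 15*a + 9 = (a + 1)*(a^2 + 6*a + 9) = (a + 1)*(a + 3)*(a + 3)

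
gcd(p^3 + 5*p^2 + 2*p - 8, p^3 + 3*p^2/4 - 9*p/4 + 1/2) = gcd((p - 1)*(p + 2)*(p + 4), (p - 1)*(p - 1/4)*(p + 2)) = p^2 + p - 2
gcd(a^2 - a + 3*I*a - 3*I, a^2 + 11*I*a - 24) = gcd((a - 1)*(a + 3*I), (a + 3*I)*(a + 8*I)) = a + 3*I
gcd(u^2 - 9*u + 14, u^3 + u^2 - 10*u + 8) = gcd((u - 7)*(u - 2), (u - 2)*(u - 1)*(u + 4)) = u - 2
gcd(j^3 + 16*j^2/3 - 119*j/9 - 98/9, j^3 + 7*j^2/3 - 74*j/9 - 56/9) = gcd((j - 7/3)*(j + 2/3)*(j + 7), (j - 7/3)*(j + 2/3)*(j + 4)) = j^2 - 5*j/3 - 14/9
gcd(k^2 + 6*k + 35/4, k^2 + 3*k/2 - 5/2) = k + 5/2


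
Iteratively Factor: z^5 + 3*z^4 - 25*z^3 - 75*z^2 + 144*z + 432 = (z - 4)*(z^4 + 7*z^3 + 3*z^2 - 63*z - 108) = (z - 4)*(z + 3)*(z^3 + 4*z^2 - 9*z - 36) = (z - 4)*(z - 3)*(z + 3)*(z^2 + 7*z + 12) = (z - 4)*(z - 3)*(z + 3)*(z + 4)*(z + 3)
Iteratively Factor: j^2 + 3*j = (j)*(j + 3)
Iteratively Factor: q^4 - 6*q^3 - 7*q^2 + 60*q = (q - 4)*(q^3 - 2*q^2 - 15*q) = (q - 4)*(q + 3)*(q^2 - 5*q) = (q - 5)*(q - 4)*(q + 3)*(q)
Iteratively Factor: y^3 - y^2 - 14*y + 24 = (y + 4)*(y^2 - 5*y + 6) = (y - 2)*(y + 4)*(y - 3)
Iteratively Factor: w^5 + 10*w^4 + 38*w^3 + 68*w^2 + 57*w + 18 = (w + 3)*(w^4 + 7*w^3 + 17*w^2 + 17*w + 6) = (w + 2)*(w + 3)*(w^3 + 5*w^2 + 7*w + 3) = (w + 2)*(w + 3)^2*(w^2 + 2*w + 1) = (w + 1)*(w + 2)*(w + 3)^2*(w + 1)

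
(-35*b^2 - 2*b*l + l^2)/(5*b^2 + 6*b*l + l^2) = (-7*b + l)/(b + l)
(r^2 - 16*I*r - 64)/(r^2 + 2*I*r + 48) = (r^2 - 16*I*r - 64)/(r^2 + 2*I*r + 48)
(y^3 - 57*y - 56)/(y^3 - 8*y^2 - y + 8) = (y + 7)/(y - 1)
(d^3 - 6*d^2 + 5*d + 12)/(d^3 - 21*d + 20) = (d^2 - 2*d - 3)/(d^2 + 4*d - 5)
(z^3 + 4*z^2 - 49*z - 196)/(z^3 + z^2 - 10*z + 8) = (z^2 - 49)/(z^2 - 3*z + 2)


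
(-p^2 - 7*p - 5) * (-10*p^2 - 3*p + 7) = 10*p^4 + 73*p^3 + 64*p^2 - 34*p - 35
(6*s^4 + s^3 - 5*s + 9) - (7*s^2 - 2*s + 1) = 6*s^4 + s^3 - 7*s^2 - 3*s + 8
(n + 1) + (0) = n + 1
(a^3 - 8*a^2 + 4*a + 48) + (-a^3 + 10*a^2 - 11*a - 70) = 2*a^2 - 7*a - 22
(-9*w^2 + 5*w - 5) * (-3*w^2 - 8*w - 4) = 27*w^4 + 57*w^3 + 11*w^2 + 20*w + 20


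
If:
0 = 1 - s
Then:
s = 1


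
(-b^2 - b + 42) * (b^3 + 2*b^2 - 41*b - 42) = -b^5 - 3*b^4 + 81*b^3 + 167*b^2 - 1680*b - 1764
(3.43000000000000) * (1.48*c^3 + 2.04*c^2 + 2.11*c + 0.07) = 5.0764*c^3 + 6.9972*c^2 + 7.2373*c + 0.2401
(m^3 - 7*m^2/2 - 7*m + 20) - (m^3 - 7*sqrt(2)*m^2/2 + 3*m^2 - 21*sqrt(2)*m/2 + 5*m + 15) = -13*m^2/2 + 7*sqrt(2)*m^2/2 - 12*m + 21*sqrt(2)*m/2 + 5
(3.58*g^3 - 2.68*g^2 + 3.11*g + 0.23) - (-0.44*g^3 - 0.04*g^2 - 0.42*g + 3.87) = 4.02*g^3 - 2.64*g^2 + 3.53*g - 3.64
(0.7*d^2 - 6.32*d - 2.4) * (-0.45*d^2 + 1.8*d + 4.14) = -0.315*d^4 + 4.104*d^3 - 7.398*d^2 - 30.4848*d - 9.936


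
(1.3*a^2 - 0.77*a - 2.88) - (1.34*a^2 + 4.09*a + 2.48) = -0.04*a^2 - 4.86*a - 5.36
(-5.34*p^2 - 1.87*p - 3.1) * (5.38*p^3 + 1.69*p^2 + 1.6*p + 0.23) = -28.7292*p^5 - 19.0852*p^4 - 28.3823*p^3 - 9.4592*p^2 - 5.3901*p - 0.713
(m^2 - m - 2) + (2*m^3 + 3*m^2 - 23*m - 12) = 2*m^3 + 4*m^2 - 24*m - 14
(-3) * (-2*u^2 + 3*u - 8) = 6*u^2 - 9*u + 24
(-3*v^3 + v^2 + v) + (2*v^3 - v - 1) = -v^3 + v^2 - 1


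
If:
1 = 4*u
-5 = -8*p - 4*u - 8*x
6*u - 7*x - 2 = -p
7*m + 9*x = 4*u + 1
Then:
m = 2/7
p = 1/2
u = 1/4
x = 0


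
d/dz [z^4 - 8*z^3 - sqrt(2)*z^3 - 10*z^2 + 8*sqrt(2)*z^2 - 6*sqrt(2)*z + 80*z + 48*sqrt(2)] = 4*z^3 - 24*z^2 - 3*sqrt(2)*z^2 - 20*z + 16*sqrt(2)*z - 6*sqrt(2) + 80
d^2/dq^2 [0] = 0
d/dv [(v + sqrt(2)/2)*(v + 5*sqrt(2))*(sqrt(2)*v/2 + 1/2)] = 3*sqrt(2)*v^2/2 + 12*v + 21*sqrt(2)/4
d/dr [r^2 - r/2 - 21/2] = 2*r - 1/2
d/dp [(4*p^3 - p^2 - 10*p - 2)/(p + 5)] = (8*p^3 + 59*p^2 - 10*p - 48)/(p^2 + 10*p + 25)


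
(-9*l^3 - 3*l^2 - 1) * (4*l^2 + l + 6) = -36*l^5 - 21*l^4 - 57*l^3 - 22*l^2 - l - 6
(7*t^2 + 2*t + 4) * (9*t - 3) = 63*t^3 - 3*t^2 + 30*t - 12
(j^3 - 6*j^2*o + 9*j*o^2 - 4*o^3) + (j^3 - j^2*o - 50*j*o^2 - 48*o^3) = 2*j^3 - 7*j^2*o - 41*j*o^2 - 52*o^3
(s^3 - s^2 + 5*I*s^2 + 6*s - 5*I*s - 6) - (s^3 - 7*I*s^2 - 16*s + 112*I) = -s^2 + 12*I*s^2 + 22*s - 5*I*s - 6 - 112*I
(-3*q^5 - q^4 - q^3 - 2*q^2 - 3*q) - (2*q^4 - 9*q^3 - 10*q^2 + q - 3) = -3*q^5 - 3*q^4 + 8*q^3 + 8*q^2 - 4*q + 3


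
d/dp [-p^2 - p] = -2*p - 1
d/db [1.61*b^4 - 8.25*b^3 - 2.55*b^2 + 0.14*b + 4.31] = 6.44*b^3 - 24.75*b^2 - 5.1*b + 0.14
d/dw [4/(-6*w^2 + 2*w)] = 2*(6*w - 1)/(w^2*(3*w - 1)^2)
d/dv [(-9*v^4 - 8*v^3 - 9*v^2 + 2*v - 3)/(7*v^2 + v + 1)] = (-126*v^5 - 83*v^4 - 52*v^3 - 47*v^2 + 24*v + 5)/(49*v^4 + 14*v^3 + 15*v^2 + 2*v + 1)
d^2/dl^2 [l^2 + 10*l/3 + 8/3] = 2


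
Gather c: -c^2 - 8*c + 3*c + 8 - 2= -c^2 - 5*c + 6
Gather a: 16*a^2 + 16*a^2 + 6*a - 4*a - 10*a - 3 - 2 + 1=32*a^2 - 8*a - 4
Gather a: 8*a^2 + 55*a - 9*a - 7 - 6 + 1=8*a^2 + 46*a - 12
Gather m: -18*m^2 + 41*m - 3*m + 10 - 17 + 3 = -18*m^2 + 38*m - 4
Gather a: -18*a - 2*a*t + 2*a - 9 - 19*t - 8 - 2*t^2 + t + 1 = a*(-2*t - 16) - 2*t^2 - 18*t - 16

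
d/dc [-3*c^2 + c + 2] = 1 - 6*c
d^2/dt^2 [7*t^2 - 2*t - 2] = 14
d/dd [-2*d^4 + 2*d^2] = -8*d^3 + 4*d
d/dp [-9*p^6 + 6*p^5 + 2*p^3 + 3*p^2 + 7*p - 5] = -54*p^5 + 30*p^4 + 6*p^2 + 6*p + 7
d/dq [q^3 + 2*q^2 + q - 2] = 3*q^2 + 4*q + 1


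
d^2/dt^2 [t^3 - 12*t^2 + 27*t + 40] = 6*t - 24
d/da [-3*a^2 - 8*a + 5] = -6*a - 8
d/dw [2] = 0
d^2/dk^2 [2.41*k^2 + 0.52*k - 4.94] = 4.82000000000000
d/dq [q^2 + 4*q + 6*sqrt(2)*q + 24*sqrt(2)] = 2*q + 4 + 6*sqrt(2)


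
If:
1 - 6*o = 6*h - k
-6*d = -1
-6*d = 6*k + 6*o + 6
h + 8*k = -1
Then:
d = 1/6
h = 57/55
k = -14/55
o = -301/330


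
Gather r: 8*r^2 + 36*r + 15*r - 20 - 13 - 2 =8*r^2 + 51*r - 35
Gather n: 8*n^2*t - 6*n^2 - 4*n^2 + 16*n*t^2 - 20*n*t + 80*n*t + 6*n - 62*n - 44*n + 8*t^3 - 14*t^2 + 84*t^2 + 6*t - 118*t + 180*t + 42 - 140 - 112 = n^2*(8*t - 10) + n*(16*t^2 + 60*t - 100) + 8*t^3 + 70*t^2 + 68*t - 210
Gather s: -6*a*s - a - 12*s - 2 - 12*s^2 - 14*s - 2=-a - 12*s^2 + s*(-6*a - 26) - 4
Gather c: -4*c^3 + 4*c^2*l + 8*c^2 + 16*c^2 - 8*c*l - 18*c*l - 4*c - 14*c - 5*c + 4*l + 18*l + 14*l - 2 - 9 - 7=-4*c^3 + c^2*(4*l + 24) + c*(-26*l - 23) + 36*l - 18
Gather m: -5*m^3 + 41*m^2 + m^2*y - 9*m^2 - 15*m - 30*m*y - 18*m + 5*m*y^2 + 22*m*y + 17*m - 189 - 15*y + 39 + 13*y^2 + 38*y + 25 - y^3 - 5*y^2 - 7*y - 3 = -5*m^3 + m^2*(y + 32) + m*(5*y^2 - 8*y - 16) - y^3 + 8*y^2 + 16*y - 128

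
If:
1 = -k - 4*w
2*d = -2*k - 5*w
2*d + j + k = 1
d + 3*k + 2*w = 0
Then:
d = 11/17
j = -4/17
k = -1/17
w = -4/17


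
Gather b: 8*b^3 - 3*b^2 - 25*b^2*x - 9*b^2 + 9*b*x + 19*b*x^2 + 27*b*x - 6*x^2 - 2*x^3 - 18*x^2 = 8*b^3 + b^2*(-25*x - 12) + b*(19*x^2 + 36*x) - 2*x^3 - 24*x^2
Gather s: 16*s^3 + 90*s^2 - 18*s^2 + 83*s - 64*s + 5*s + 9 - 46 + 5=16*s^3 + 72*s^2 + 24*s - 32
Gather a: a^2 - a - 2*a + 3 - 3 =a^2 - 3*a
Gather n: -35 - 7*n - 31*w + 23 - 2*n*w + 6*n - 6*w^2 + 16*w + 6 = n*(-2*w - 1) - 6*w^2 - 15*w - 6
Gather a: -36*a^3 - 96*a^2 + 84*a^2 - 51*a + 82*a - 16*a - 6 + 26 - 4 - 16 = -36*a^3 - 12*a^2 + 15*a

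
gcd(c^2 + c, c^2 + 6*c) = c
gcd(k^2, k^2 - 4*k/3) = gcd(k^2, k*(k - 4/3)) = k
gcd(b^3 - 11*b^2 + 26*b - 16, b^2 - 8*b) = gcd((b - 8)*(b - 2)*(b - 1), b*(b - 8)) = b - 8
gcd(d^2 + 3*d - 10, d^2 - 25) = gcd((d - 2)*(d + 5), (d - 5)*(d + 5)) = d + 5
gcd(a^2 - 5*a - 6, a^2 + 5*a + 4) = a + 1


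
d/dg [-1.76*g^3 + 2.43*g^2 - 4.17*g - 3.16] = -5.28*g^2 + 4.86*g - 4.17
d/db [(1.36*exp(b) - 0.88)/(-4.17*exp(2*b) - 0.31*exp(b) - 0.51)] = (5.6712*exp(2*b) - 7.3392*exp(b) - 0.9664)*exp(b)/(17.3889*exp(4*b) + 2.5854*exp(3*b) + 4.3495*exp(2*b) + 0.3162*exp(b) + 0.2601)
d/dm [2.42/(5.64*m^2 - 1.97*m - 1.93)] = (4.7674 - 27.2976*m)/(-5.64*m^2 + 1.97*m + 1.93)^2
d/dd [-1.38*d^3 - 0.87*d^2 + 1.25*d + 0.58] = -4.14*d^2 - 1.74*d + 1.25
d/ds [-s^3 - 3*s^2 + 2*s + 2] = -3*s^2 - 6*s + 2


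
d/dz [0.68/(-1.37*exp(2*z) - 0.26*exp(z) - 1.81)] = (1.8632*exp(z) + 0.1768)*exp(z)/(1.37*exp(2*z) + 0.26*exp(z) + 1.81)^2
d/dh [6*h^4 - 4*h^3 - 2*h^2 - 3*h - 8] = 24*h^3 - 12*h^2 - 4*h - 3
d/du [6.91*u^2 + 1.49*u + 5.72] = 13.82*u + 1.49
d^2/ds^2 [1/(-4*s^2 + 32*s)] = (s*(s - 8) - 4*(s - 4)^2)/(2*s^3*(s - 8)^3)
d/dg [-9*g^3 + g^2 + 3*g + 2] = -27*g^2 + 2*g + 3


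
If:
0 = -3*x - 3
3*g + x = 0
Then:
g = 1/3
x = -1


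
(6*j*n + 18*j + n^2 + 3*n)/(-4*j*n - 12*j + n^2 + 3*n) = (-6*j - n)/(4*j - n)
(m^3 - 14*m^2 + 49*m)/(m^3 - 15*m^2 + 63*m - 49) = m/(m - 1)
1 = 1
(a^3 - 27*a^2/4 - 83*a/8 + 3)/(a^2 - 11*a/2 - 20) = (8*a^2 + 10*a - 3)/(4*(2*a + 5))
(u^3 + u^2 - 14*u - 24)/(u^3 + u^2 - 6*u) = (u^2 - 2*u - 8)/(u*(u - 2))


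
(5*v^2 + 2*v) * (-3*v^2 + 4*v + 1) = -15*v^4 + 14*v^3 + 13*v^2 + 2*v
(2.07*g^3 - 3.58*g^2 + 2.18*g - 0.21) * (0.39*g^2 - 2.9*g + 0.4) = 0.8073*g^5 - 7.3992*g^4 + 12.0602*g^3 - 7.8359*g^2 + 1.481*g - 0.084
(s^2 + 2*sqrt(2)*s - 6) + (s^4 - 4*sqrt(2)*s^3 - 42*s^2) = s^4 - 4*sqrt(2)*s^3 - 41*s^2 + 2*sqrt(2)*s - 6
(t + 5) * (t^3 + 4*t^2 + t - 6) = t^4 + 9*t^3 + 21*t^2 - t - 30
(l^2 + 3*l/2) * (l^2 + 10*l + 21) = l^4 + 23*l^3/2 + 36*l^2 + 63*l/2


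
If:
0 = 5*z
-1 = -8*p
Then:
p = 1/8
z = 0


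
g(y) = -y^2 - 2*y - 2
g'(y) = -2*y - 2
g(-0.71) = -1.08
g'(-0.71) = -0.58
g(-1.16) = -1.03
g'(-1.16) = 0.32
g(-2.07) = -2.14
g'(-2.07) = 2.14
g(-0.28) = -1.52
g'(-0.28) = -1.44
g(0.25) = -2.56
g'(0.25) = -2.50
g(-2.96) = -4.84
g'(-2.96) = 3.92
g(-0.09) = -1.83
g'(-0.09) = -1.82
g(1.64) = -7.97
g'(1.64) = -5.28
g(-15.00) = -197.00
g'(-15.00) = 28.00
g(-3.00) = -5.00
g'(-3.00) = 4.00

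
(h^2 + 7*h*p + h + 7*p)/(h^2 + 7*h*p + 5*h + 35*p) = (h + 1)/(h + 5)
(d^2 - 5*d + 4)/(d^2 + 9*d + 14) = (d^2 - 5*d + 4)/(d^2 + 9*d + 14)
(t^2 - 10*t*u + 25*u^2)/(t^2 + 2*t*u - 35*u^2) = (t - 5*u)/(t + 7*u)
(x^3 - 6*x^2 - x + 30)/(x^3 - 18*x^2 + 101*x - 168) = (x^2 - 3*x - 10)/(x^2 - 15*x + 56)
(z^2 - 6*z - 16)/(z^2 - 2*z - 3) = (-z^2 + 6*z + 16)/(-z^2 + 2*z + 3)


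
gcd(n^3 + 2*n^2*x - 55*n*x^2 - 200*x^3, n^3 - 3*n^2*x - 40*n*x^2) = -n^2 + 3*n*x + 40*x^2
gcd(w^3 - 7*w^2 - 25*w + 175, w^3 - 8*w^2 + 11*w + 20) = w - 5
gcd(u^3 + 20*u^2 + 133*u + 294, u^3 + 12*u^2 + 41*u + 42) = u + 7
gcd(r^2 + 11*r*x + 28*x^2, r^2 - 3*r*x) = 1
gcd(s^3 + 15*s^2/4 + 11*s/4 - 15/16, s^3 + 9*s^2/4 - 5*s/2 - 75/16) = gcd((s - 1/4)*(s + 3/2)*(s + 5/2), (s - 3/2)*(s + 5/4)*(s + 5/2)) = s + 5/2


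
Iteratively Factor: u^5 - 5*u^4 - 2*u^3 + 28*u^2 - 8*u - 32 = (u - 4)*(u^4 - u^3 - 6*u^2 + 4*u + 8) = (u - 4)*(u - 2)*(u^3 + u^2 - 4*u - 4) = (u - 4)*(u - 2)*(u + 2)*(u^2 - u - 2) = (u - 4)*(u - 2)*(u + 1)*(u + 2)*(u - 2)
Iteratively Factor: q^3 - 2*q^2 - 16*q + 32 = (q - 4)*(q^2 + 2*q - 8) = (q - 4)*(q - 2)*(q + 4)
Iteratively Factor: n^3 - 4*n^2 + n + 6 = (n - 2)*(n^2 - 2*n - 3) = (n - 3)*(n - 2)*(n + 1)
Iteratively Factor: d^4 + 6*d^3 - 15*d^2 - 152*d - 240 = (d + 4)*(d^3 + 2*d^2 - 23*d - 60) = (d - 5)*(d + 4)*(d^2 + 7*d + 12) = (d - 5)*(d + 3)*(d + 4)*(d + 4)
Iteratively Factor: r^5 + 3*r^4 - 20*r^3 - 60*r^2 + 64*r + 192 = (r + 4)*(r^4 - r^3 - 16*r^2 + 4*r + 48) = (r - 4)*(r + 4)*(r^3 + 3*r^2 - 4*r - 12) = (r - 4)*(r + 2)*(r + 4)*(r^2 + r - 6) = (r - 4)*(r + 2)*(r + 3)*(r + 4)*(r - 2)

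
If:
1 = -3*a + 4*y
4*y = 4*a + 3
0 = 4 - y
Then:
No Solution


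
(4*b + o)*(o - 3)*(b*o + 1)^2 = 4*b^3*o^3 - 12*b^3*o^2 + b^2*o^4 - 3*b^2*o^3 + 8*b^2*o^2 - 24*b^2*o + 2*b*o^3 - 6*b*o^2 + 4*b*o - 12*b + o^2 - 3*o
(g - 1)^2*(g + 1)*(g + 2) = g^4 + g^3 - 3*g^2 - g + 2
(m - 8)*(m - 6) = m^2 - 14*m + 48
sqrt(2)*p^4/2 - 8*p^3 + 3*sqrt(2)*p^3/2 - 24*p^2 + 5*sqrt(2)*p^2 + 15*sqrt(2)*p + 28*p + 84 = (p + 3)*(p - 7*sqrt(2))*(p - 2*sqrt(2))*(sqrt(2)*p/2 + 1)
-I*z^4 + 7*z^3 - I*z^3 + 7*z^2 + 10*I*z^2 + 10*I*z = z*(z + 2*I)*(z + 5*I)*(-I*z - I)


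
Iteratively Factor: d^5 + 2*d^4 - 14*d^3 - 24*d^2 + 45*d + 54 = (d + 1)*(d^4 + d^3 - 15*d^2 - 9*d + 54) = (d + 1)*(d + 3)*(d^3 - 2*d^2 - 9*d + 18) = (d - 3)*(d + 1)*(d + 3)*(d^2 + d - 6) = (d - 3)*(d - 2)*(d + 1)*(d + 3)*(d + 3)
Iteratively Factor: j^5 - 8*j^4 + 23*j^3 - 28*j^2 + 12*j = (j - 1)*(j^4 - 7*j^3 + 16*j^2 - 12*j) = (j - 2)*(j - 1)*(j^3 - 5*j^2 + 6*j) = (j - 3)*(j - 2)*(j - 1)*(j^2 - 2*j) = (j - 3)*(j - 2)^2*(j - 1)*(j)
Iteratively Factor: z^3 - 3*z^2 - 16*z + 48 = (z + 4)*(z^2 - 7*z + 12) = (z - 4)*(z + 4)*(z - 3)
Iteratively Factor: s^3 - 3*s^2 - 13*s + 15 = (s - 1)*(s^2 - 2*s - 15) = (s - 5)*(s - 1)*(s + 3)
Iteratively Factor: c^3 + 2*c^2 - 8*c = (c - 2)*(c^2 + 4*c) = (c - 2)*(c + 4)*(c)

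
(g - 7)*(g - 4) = g^2 - 11*g + 28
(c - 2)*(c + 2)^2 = c^3 + 2*c^2 - 4*c - 8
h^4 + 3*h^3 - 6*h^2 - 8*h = h*(h - 2)*(h + 1)*(h + 4)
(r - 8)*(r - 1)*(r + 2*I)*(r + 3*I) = r^4 - 9*r^3 + 5*I*r^3 + 2*r^2 - 45*I*r^2 + 54*r + 40*I*r - 48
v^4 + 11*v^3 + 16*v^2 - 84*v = v*(v - 2)*(v + 6)*(v + 7)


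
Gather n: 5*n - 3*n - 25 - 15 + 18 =2*n - 22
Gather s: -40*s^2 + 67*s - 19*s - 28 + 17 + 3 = -40*s^2 + 48*s - 8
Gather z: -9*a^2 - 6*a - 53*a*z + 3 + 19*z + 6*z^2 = -9*a^2 - 6*a + 6*z^2 + z*(19 - 53*a) + 3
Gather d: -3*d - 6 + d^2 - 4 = d^2 - 3*d - 10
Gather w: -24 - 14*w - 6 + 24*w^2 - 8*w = 24*w^2 - 22*w - 30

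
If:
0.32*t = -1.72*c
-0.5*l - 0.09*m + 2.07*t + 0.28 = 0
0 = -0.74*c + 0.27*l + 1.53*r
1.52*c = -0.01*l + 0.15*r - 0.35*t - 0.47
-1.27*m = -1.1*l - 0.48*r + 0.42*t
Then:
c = 0.42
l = -7.86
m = -5.46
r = 1.59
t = -2.27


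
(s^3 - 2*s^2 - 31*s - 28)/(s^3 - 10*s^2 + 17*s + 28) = (s + 4)/(s - 4)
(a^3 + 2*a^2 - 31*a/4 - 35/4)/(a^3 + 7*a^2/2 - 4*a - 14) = (2*a^2 - 3*a - 5)/(2*(a^2 - 4))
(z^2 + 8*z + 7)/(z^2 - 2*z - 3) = (z + 7)/(z - 3)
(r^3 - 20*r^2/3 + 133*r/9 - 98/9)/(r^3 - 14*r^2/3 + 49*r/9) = (r - 2)/r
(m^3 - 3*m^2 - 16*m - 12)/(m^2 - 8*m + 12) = (m^2 + 3*m + 2)/(m - 2)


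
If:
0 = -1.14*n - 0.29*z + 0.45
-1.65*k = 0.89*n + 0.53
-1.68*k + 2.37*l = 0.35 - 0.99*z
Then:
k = 0.137214247740564*z - 0.534130781499203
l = -0.320455723120613*z - 0.230945026547958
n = 0.394736842105263 - 0.254385964912281*z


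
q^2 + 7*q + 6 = (q + 1)*(q + 6)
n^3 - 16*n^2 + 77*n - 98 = (n - 7)^2*(n - 2)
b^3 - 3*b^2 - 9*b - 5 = (b - 5)*(b + 1)^2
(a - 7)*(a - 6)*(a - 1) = a^3 - 14*a^2 + 55*a - 42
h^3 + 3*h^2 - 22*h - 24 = (h - 4)*(h + 1)*(h + 6)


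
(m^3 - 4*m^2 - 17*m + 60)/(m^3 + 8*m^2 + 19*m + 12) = (m^2 - 8*m + 15)/(m^2 + 4*m + 3)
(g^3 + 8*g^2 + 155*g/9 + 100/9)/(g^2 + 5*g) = g + 3 + 20/(9*g)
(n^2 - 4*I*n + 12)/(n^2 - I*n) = (n^2 - 4*I*n + 12)/(n*(n - I))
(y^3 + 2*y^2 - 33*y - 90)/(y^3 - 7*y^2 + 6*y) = (y^2 + 8*y + 15)/(y*(y - 1))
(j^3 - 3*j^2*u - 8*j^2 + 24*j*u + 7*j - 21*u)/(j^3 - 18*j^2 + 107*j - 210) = (j^2 - 3*j*u - j + 3*u)/(j^2 - 11*j + 30)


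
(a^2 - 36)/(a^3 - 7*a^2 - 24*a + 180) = (a + 6)/(a^2 - a - 30)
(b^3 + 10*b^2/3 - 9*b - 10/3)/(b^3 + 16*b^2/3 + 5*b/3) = (b - 2)/b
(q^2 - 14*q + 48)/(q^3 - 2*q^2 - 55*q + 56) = (q - 6)/(q^2 + 6*q - 7)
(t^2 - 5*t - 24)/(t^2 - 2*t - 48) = (t + 3)/(t + 6)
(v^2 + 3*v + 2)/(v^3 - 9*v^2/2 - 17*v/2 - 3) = 2*(v + 2)/(2*v^2 - 11*v - 6)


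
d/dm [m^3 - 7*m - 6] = 3*m^2 - 7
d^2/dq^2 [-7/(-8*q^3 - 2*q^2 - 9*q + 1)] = 14*(-2*(12*q + 1)*(8*q^3 + 2*q^2 + 9*q - 1) + (24*q^2 + 4*q + 9)^2)/(8*q^3 + 2*q^2 + 9*q - 1)^3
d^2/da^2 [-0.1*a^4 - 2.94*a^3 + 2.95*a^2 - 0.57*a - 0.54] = -1.2*a^2 - 17.64*a + 5.9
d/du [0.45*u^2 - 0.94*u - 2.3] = 0.9*u - 0.94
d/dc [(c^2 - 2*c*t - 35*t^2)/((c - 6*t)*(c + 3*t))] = t*(-c^2 + 34*c*t - 69*t^2)/(c^4 - 6*c^3*t - 27*c^2*t^2 + 108*c*t^3 + 324*t^4)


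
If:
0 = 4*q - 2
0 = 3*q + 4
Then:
No Solution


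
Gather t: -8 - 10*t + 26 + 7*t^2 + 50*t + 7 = 7*t^2 + 40*t + 25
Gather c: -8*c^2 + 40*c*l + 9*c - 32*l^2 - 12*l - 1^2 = -8*c^2 + c*(40*l + 9) - 32*l^2 - 12*l - 1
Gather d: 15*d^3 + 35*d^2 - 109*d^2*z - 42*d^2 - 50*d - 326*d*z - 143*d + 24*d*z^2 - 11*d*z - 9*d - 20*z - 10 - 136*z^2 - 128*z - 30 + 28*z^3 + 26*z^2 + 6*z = 15*d^3 + d^2*(-109*z - 7) + d*(24*z^2 - 337*z - 202) + 28*z^3 - 110*z^2 - 142*z - 40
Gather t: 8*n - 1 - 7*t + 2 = 8*n - 7*t + 1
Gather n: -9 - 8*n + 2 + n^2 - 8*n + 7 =n^2 - 16*n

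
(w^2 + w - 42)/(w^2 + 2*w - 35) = (w - 6)/(w - 5)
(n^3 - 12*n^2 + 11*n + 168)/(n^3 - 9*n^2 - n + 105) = (n - 8)/(n - 5)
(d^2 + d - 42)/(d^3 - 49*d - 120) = (-d^2 - d + 42)/(-d^3 + 49*d + 120)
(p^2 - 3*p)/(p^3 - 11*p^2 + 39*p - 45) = p/(p^2 - 8*p + 15)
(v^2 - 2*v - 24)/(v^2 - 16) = (v - 6)/(v - 4)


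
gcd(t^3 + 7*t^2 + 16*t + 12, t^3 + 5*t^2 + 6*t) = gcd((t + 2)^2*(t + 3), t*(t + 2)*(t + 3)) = t^2 + 5*t + 6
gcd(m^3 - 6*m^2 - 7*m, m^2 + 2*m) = m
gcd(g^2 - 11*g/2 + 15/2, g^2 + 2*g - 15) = g - 3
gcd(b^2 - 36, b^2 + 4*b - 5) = 1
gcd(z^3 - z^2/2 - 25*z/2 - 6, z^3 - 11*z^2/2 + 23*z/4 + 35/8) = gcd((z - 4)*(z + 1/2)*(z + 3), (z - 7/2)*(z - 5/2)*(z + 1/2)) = z + 1/2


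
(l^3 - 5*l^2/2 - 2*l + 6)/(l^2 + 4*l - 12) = (l^2 - l/2 - 3)/(l + 6)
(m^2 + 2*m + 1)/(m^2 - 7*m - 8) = (m + 1)/(m - 8)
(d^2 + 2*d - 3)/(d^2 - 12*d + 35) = (d^2 + 2*d - 3)/(d^2 - 12*d + 35)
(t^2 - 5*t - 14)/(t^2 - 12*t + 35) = (t + 2)/(t - 5)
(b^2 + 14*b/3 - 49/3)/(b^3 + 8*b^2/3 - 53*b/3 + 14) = (b + 7)/(b^2 + 5*b - 6)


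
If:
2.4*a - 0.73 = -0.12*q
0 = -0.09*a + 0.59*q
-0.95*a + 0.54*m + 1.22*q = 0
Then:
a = 0.30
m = 0.43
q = 0.05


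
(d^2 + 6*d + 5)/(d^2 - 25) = (d + 1)/(d - 5)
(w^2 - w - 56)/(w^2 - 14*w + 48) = (w + 7)/(w - 6)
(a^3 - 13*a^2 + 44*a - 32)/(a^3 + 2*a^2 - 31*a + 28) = (a - 8)/(a + 7)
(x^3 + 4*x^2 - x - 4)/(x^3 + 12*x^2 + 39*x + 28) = (x - 1)/(x + 7)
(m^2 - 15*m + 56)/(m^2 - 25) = (m^2 - 15*m + 56)/(m^2 - 25)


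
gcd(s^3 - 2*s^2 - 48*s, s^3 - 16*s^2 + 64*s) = s^2 - 8*s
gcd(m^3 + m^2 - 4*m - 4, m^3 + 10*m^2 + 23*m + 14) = m^2 + 3*m + 2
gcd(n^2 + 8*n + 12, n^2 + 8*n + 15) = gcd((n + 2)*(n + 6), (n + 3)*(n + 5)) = 1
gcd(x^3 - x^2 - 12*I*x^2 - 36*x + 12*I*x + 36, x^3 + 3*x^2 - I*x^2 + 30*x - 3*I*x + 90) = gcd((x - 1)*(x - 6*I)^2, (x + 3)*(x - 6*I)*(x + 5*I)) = x - 6*I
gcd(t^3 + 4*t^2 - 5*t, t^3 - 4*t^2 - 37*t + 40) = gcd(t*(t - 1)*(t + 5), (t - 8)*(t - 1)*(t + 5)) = t^2 + 4*t - 5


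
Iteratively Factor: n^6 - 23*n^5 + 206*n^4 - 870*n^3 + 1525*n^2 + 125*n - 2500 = (n - 5)*(n^5 - 18*n^4 + 116*n^3 - 290*n^2 + 75*n + 500) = (n - 5)*(n + 1)*(n^4 - 19*n^3 + 135*n^2 - 425*n + 500) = (n - 5)^2*(n + 1)*(n^3 - 14*n^2 + 65*n - 100) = (n - 5)^3*(n + 1)*(n^2 - 9*n + 20) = (n - 5)^3*(n - 4)*(n + 1)*(n - 5)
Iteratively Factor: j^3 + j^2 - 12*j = (j + 4)*(j^2 - 3*j) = (j - 3)*(j + 4)*(j)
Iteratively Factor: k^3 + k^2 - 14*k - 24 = (k + 3)*(k^2 - 2*k - 8) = (k - 4)*(k + 3)*(k + 2)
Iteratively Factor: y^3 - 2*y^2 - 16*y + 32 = (y - 2)*(y^2 - 16) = (y - 4)*(y - 2)*(y + 4)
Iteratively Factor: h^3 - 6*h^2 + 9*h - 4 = (h - 1)*(h^2 - 5*h + 4) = (h - 4)*(h - 1)*(h - 1)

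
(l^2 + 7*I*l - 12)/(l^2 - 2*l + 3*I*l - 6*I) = (l + 4*I)/(l - 2)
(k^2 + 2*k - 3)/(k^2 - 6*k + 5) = (k + 3)/(k - 5)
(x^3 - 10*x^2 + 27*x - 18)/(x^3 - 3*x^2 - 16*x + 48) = (x^2 - 7*x + 6)/(x^2 - 16)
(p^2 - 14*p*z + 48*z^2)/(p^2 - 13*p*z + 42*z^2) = (-p + 8*z)/(-p + 7*z)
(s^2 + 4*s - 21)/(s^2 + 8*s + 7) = (s - 3)/(s + 1)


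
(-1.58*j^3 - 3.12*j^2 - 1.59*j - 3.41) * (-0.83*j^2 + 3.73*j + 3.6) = 1.3114*j^5 - 3.3038*j^4 - 16.0059*j^3 - 14.3324*j^2 - 18.4433*j - 12.276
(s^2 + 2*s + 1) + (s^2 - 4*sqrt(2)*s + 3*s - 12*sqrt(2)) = 2*s^2 - 4*sqrt(2)*s + 5*s - 12*sqrt(2) + 1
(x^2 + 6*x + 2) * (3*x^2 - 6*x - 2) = 3*x^4 + 12*x^3 - 32*x^2 - 24*x - 4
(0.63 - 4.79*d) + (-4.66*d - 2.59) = -9.45*d - 1.96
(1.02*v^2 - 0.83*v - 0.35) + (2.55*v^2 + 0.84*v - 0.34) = 3.57*v^2 + 0.01*v - 0.69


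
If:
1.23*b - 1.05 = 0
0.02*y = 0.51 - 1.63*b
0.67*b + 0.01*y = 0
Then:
No Solution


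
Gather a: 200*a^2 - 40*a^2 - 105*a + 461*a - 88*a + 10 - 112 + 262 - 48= 160*a^2 + 268*a + 112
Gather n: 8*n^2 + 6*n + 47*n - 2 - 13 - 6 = 8*n^2 + 53*n - 21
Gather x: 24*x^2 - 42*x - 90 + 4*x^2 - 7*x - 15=28*x^2 - 49*x - 105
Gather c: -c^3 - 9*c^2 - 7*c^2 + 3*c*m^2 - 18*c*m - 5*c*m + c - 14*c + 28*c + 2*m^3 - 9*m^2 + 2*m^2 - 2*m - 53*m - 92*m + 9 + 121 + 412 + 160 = -c^3 - 16*c^2 + c*(3*m^2 - 23*m + 15) + 2*m^3 - 7*m^2 - 147*m + 702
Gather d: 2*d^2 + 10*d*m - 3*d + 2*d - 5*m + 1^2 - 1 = 2*d^2 + d*(10*m - 1) - 5*m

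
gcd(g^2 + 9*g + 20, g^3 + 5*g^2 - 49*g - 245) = g + 5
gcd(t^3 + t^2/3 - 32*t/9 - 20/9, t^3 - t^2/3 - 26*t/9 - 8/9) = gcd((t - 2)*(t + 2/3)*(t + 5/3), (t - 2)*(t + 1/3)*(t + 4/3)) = t - 2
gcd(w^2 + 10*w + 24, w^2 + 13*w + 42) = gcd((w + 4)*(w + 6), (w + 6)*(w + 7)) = w + 6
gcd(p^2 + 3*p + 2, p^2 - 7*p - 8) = p + 1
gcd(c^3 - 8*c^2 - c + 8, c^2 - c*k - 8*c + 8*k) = c - 8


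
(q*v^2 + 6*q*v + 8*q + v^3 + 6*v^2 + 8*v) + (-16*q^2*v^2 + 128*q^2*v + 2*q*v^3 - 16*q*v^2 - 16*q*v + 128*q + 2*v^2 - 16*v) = -16*q^2*v^2 + 128*q^2*v + 2*q*v^3 - 15*q*v^2 - 10*q*v + 136*q + v^3 + 8*v^2 - 8*v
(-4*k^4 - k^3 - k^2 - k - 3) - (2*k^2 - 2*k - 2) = -4*k^4 - k^3 - 3*k^2 + k - 1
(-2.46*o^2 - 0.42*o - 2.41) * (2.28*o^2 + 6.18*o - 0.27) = -5.6088*o^4 - 16.1604*o^3 - 7.4262*o^2 - 14.7804*o + 0.6507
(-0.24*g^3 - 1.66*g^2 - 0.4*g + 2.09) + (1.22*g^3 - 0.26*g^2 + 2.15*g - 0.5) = 0.98*g^3 - 1.92*g^2 + 1.75*g + 1.59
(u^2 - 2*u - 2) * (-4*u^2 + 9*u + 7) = -4*u^4 + 17*u^3 - 3*u^2 - 32*u - 14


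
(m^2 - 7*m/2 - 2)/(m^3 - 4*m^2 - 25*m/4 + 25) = 2*(2*m + 1)/(4*m^2 - 25)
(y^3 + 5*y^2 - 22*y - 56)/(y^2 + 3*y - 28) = y + 2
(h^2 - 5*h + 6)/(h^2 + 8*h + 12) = (h^2 - 5*h + 6)/(h^2 + 8*h + 12)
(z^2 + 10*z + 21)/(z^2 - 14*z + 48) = (z^2 + 10*z + 21)/(z^2 - 14*z + 48)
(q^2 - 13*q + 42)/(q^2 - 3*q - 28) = (q - 6)/(q + 4)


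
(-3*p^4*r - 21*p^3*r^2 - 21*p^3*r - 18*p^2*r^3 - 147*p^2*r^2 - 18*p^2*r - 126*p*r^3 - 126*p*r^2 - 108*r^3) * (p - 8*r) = -3*p^5*r + 3*p^4*r^2 - 21*p^4*r + 150*p^3*r^3 + 21*p^3*r^2 - 18*p^3*r + 144*p^2*r^4 + 1050*p^2*r^3 + 18*p^2*r^2 + 1008*p*r^4 + 900*p*r^3 + 864*r^4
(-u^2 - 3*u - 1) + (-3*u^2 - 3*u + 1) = -4*u^2 - 6*u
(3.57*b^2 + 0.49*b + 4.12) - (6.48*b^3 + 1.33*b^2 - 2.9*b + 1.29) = -6.48*b^3 + 2.24*b^2 + 3.39*b + 2.83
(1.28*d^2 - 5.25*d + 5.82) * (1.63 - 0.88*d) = -1.1264*d^3 + 6.7064*d^2 - 13.6791*d + 9.4866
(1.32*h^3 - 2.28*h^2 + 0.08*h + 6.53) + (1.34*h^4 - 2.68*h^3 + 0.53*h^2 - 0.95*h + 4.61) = 1.34*h^4 - 1.36*h^3 - 1.75*h^2 - 0.87*h + 11.14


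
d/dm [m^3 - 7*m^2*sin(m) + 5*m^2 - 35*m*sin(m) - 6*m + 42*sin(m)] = -7*m^2*cos(m) + 3*m^2 - 14*m*sin(m) - 35*m*cos(m) + 10*m - 35*sin(m) + 42*cos(m) - 6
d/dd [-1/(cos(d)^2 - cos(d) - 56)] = (1 - 2*cos(d))*sin(d)/(sin(d)^2 + cos(d) + 55)^2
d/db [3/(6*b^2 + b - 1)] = 3*(-12*b - 1)/(6*b^2 + b - 1)^2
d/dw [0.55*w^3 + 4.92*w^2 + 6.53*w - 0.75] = 1.65*w^2 + 9.84*w + 6.53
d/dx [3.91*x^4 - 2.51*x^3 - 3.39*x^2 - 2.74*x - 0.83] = 15.64*x^3 - 7.53*x^2 - 6.78*x - 2.74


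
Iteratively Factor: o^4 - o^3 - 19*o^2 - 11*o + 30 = (o - 1)*(o^3 - 19*o - 30) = (o - 1)*(o + 3)*(o^2 - 3*o - 10) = (o - 5)*(o - 1)*(o + 3)*(o + 2)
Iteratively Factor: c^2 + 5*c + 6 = (c + 3)*(c + 2)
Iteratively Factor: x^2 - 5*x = (x - 5)*(x)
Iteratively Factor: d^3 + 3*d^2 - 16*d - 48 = (d - 4)*(d^2 + 7*d + 12) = (d - 4)*(d + 4)*(d + 3)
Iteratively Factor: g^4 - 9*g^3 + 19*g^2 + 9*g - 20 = (g + 1)*(g^3 - 10*g^2 + 29*g - 20) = (g - 4)*(g + 1)*(g^2 - 6*g + 5) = (g - 4)*(g - 1)*(g + 1)*(g - 5)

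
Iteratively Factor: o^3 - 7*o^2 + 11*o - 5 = (o - 5)*(o^2 - 2*o + 1) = (o - 5)*(o - 1)*(o - 1)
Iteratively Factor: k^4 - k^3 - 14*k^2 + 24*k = (k)*(k^3 - k^2 - 14*k + 24) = k*(k + 4)*(k^2 - 5*k + 6) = k*(k - 3)*(k + 4)*(k - 2)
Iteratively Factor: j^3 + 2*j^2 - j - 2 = (j - 1)*(j^2 + 3*j + 2) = (j - 1)*(j + 2)*(j + 1)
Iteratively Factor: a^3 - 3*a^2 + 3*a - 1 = (a - 1)*(a^2 - 2*a + 1) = (a - 1)^2*(a - 1)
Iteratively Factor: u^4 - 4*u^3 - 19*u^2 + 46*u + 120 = (u - 5)*(u^3 + u^2 - 14*u - 24) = (u - 5)*(u + 2)*(u^2 - u - 12) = (u - 5)*(u + 2)*(u + 3)*(u - 4)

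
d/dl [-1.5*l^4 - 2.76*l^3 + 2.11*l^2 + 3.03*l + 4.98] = -6.0*l^3 - 8.28*l^2 + 4.22*l + 3.03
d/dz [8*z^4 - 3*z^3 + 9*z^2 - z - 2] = 32*z^3 - 9*z^2 + 18*z - 1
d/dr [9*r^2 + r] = 18*r + 1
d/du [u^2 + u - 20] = 2*u + 1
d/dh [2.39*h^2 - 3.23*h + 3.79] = 4.78*h - 3.23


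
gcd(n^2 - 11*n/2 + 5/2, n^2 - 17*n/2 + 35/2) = n - 5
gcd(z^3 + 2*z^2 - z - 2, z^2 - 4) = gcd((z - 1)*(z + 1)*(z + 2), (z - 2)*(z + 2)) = z + 2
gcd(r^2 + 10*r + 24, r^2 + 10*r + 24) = r^2 + 10*r + 24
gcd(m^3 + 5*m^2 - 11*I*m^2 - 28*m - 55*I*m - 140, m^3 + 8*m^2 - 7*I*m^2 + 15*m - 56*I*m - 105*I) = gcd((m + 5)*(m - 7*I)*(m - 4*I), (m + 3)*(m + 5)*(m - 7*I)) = m^2 + m*(5 - 7*I) - 35*I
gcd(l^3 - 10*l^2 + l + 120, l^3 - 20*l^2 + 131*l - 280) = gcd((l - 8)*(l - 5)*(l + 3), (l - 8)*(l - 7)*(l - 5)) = l^2 - 13*l + 40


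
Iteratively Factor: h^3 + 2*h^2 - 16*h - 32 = (h + 4)*(h^2 - 2*h - 8) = (h + 2)*(h + 4)*(h - 4)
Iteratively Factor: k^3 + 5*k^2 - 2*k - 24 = (k + 4)*(k^2 + k - 6) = (k - 2)*(k + 4)*(k + 3)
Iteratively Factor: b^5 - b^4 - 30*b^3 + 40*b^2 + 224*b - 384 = (b - 2)*(b^4 + b^3 - 28*b^2 - 16*b + 192) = (b - 3)*(b - 2)*(b^3 + 4*b^2 - 16*b - 64) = (b - 3)*(b - 2)*(b + 4)*(b^2 - 16) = (b - 3)*(b - 2)*(b + 4)^2*(b - 4)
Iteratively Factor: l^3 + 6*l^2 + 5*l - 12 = (l + 4)*(l^2 + 2*l - 3) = (l + 3)*(l + 4)*(l - 1)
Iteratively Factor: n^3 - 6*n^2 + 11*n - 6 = (n - 3)*(n^2 - 3*n + 2) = (n - 3)*(n - 1)*(n - 2)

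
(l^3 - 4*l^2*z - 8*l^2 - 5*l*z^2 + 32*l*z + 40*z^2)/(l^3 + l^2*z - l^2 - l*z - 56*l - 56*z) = (l - 5*z)/(l + 7)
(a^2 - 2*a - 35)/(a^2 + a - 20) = (a - 7)/(a - 4)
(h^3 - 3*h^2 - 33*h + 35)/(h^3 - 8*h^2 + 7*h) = (h + 5)/h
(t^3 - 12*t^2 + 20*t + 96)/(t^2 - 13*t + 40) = (t^2 - 4*t - 12)/(t - 5)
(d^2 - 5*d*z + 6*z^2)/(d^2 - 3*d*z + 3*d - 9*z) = (d - 2*z)/(d + 3)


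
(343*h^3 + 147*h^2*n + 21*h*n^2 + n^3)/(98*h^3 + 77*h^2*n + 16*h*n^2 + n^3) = (7*h + n)/(2*h + n)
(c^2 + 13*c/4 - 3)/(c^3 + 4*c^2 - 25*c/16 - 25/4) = 4*(4*c - 3)/(16*c^2 - 25)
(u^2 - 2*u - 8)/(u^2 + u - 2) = (u - 4)/(u - 1)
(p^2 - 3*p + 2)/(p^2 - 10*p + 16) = (p - 1)/(p - 8)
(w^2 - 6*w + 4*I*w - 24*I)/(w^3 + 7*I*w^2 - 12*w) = (w - 6)/(w*(w + 3*I))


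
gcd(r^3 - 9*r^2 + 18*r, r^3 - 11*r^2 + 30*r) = r^2 - 6*r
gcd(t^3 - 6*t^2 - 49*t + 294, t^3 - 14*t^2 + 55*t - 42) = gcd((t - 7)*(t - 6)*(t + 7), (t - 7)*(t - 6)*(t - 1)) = t^2 - 13*t + 42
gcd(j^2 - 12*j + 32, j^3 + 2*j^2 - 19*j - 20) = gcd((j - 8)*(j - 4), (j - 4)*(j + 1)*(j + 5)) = j - 4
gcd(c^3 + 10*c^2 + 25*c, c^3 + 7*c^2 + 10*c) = c^2 + 5*c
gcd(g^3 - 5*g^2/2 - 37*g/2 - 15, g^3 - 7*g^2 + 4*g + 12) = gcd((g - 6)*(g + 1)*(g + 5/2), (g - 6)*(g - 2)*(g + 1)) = g^2 - 5*g - 6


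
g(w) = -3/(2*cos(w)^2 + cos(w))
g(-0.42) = -1.16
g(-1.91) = 26.95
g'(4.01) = -101.88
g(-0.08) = -1.01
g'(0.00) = 0.00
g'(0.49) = -1.07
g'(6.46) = -0.31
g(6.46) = -1.03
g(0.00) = -1.00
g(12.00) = -1.32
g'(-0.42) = 0.85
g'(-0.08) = 0.13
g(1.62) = 67.65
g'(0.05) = -0.08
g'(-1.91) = -75.57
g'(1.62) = -1223.91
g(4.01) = -15.90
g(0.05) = -1.00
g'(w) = -3*(4*sin(w)*cos(w) + sin(w))/(2*cos(w)^2 + cos(w))^2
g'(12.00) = 1.37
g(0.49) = -1.23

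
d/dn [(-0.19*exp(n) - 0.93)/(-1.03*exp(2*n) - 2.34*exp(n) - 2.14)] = (-(0.19*exp(n) + 0.93)*(2.06*exp(n) + 2.34) + 0.1957*exp(2*n) + 0.4446*exp(n) + 0.4066)*exp(n)/(1.03*exp(2*n) + 2.34*exp(n) + 2.14)^2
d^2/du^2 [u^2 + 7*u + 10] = 2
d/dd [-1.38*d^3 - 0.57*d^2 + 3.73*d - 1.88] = -4.14*d^2 - 1.14*d + 3.73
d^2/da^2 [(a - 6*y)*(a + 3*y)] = 2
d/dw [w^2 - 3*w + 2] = 2*w - 3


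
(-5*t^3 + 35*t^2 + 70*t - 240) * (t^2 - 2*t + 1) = -5*t^5 + 45*t^4 - 5*t^3 - 345*t^2 + 550*t - 240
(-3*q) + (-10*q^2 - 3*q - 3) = -10*q^2 - 6*q - 3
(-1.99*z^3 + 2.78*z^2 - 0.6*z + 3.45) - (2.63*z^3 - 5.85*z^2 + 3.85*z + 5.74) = -4.62*z^3 + 8.63*z^2 - 4.45*z - 2.29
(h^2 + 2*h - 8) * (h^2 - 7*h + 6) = h^4 - 5*h^3 - 16*h^2 + 68*h - 48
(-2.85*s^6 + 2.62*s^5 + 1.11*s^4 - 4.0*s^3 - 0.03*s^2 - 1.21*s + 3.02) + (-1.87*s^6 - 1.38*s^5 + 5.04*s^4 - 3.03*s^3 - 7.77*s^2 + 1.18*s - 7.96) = -4.72*s^6 + 1.24*s^5 + 6.15*s^4 - 7.03*s^3 - 7.8*s^2 - 0.03*s - 4.94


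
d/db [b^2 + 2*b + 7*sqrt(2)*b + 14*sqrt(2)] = 2*b + 2 + 7*sqrt(2)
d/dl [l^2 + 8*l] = 2*l + 8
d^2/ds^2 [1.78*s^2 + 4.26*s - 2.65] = 3.56000000000000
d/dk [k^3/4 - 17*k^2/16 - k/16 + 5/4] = 3*k^2/4 - 17*k/8 - 1/16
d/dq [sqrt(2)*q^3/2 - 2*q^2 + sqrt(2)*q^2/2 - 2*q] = 3*sqrt(2)*q^2/2 - 4*q + sqrt(2)*q - 2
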